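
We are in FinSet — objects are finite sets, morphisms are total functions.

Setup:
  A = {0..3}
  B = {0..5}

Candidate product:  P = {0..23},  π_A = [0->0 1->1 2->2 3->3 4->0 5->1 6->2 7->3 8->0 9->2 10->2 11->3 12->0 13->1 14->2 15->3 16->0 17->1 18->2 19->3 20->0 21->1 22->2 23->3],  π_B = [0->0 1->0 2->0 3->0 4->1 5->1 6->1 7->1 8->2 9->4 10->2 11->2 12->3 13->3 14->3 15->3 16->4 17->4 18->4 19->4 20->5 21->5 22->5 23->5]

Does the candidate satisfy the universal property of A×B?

Answer: NOT A VALID PRODUCT — duplicate pair at indices 18,9

Work:
|A|·|B| = 4·6 = 24;  |P| = 24
Check the pairing map k ↦ (π_A(k), π_B(k)):
  0 -> (0,0)
  1 -> (1,0)
  2 -> (2,0)
  3 -> (3,0)
  4 -> (0,1)
  5 -> (1,1)
  6 -> (2,1)
  7 -> (3,1)
  8 -> (0,2)
  9 -> (2,4)
  10 -> (2,2)
  11 -> (3,2)
  12 -> (0,3)
  13 -> (1,3)
  14 -> (2,3)
  15 -> (3,3)
  16 -> (0,4)
  17 -> (1,4)
  18 -> (2,4)  ✗ repeats pair of k=9
  19 -> (3,4)
  20 -> (0,5)
  21 -> (1,5)
  22 -> (2,5)
  23 -> (3,5)
distinct pairs in image: 23 / 24 needed
  → (2,4) hit at k=9 and k=18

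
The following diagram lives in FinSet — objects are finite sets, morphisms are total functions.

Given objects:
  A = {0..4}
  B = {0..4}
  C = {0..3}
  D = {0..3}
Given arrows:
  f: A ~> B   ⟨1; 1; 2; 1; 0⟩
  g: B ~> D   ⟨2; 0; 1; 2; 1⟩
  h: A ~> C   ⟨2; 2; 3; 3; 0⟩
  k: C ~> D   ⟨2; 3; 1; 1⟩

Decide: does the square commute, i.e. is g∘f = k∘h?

1) trace f;g:
  0 f~>1 g~>0
  1 f~>1 g~>0
  2 f~>2 g~>1
  3 f~>1 g~>0
  4 f~>0 g~>2
  result₁ = ⟨0; 0; 1; 0; 2⟩
2) trace h;k:
  0 h~>2 k~>1
  1 h~>2 k~>1
  2 h~>3 k~>1
  3 h~>3 k~>1
  4 h~>0 k~>2
  result₂ = ⟨1; 1; 1; 1; 2⟩
Equal? NO — does not commute

Answer: DOES NOT COMMUTE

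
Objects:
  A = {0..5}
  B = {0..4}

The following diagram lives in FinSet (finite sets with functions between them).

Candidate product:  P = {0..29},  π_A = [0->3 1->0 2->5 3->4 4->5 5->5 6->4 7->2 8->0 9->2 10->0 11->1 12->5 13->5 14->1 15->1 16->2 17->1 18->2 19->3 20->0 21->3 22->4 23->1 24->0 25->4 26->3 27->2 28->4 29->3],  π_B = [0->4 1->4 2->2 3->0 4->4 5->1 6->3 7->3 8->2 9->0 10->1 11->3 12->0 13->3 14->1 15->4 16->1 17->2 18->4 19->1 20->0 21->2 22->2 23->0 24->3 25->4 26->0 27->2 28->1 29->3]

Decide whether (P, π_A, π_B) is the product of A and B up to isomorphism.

Answer: VALID PRODUCT

Work:
|A|·|B| = 6·5 = 30;  |P| = 30
Check the pairing map k ↦ (π_A(k), π_B(k)):
  0 -> (3,4)
  1 -> (0,4)
  2 -> (5,2)
  3 -> (4,0)
  4 -> (5,4)
  5 -> (5,1)
  6 -> (4,3)
  7 -> (2,3)
  8 -> (0,2)
  9 -> (2,0)
  10 -> (0,1)
  11 -> (1,3)
  12 -> (5,0)
  13 -> (5,3)
  14 -> (1,1)
  15 -> (1,4)
  16 -> (2,1)
  17 -> (1,2)
  18 -> (2,4)
  19 -> (3,1)
  20 -> (0,0)
  21 -> (3,2)
  22 -> (4,2)
  23 -> (1,0)
  24 -> (0,3)
  25 -> (4,4)
  26 -> (3,0)
  27 -> (2,2)
  28 -> (4,1)
  29 -> (3,3)
distinct pairs in image: 30 / 30 needed
  → bijection onto A×B; projections well-typed.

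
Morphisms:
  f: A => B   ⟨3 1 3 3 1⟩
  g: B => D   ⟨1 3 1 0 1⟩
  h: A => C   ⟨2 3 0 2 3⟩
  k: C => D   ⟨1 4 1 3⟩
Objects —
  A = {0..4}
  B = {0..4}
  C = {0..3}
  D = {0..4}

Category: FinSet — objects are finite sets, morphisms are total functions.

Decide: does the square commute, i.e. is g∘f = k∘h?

Answer: DOES NOT COMMUTE

Trace:
Along f;g (path 1):
  0 f=>3 g=>0
  1 f=>1 g=>3
  2 f=>3 g=>0
  3 f=>3 g=>0
  4 f=>1 g=>3
  result₁ = ⟨0 3 0 0 3⟩
Along h;k (path 2):
  0 h=>2 k=>1
  1 h=>3 k=>3
  2 h=>0 k=>1
  3 h=>2 k=>1
  4 h=>3 k=>3
  result₂ = ⟨1 3 1 1 3⟩
Equal? differ; not commutative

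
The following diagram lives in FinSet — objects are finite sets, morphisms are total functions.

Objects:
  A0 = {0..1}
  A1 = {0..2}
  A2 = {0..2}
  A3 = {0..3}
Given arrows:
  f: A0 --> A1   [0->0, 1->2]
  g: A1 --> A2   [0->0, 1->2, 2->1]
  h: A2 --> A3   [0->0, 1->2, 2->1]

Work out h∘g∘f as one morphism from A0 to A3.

Answer: [0->0, 1->2]

Trace:
  0 f-->0 g-->0 h-->0
  1 f-->2 g-->1 h-->2
result: [0->0, 1->2]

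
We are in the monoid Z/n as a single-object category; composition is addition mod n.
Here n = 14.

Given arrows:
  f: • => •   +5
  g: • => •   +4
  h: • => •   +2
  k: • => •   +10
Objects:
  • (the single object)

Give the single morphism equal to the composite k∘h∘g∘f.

  0 +5≡5 +4≡9 +2≡11 +10≡7  (mod 14)
composite: +7

Answer: +7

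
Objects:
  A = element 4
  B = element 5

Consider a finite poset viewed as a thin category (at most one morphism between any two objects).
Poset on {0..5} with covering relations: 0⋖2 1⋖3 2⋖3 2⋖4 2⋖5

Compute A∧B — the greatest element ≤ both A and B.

Common predecessors of 4,5: {0,2}
  0 ⊑ 2
  2 ⊑ 2
glb = 2

Answer: A∧B = 2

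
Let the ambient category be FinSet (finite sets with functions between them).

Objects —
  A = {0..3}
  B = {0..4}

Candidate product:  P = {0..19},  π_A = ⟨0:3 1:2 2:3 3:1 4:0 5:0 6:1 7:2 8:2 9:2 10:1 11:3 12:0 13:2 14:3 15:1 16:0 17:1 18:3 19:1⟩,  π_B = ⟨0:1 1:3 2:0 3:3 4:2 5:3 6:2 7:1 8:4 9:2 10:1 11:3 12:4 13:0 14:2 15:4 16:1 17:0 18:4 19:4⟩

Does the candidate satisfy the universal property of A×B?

Answer: NOT A VALID PRODUCT — duplicate pair at indices 15,19

Work:
|A|·|B| = 4·5 = 20;  |P| = 20
Check the pairing map k ↦ (π_A(k), π_B(k)):
  0 : (3,1)
  1 : (2,3)
  2 : (3,0)
  3 : (1,3)
  4 : (0,2)
  5 : (0,3)
  6 : (1,2)
  7 : (2,1)
  8 : (2,4)
  9 : (2,2)
  10 : (1,1)
  11 : (3,3)
  12 : (0,4)
  13 : (2,0)
  14 : (3,2)
  15 : (1,4)
  16 : (0,1)
  17 : (1,0)
  18 : (3,4)
  19 : (1,4)  ✗ repeats pair of k=15
distinct pairs in image: 19 / 20 needed
  → (1,4) hit at k=15 and k=19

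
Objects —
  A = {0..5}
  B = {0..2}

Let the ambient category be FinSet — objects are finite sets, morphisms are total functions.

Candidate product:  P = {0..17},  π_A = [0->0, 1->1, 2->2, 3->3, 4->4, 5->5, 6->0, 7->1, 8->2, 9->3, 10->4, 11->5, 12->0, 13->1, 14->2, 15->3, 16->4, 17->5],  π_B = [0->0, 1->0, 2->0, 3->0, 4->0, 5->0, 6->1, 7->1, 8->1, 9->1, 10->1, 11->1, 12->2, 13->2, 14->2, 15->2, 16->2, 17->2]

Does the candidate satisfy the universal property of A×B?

|A|·|B| = 6·3 = 18;  |P| = 18
Check the pairing map k ↦ (π_A(k), π_B(k)):
  0 -> (0,0)
  1 -> (1,0)
  2 -> (2,0)
  3 -> (3,0)
  4 -> (4,0)
  5 -> (5,0)
  6 -> (0,1)
  7 -> (1,1)
  8 -> (2,1)
  9 -> (3,1)
  10 -> (4,1)
  11 -> (5,1)
  12 -> (0,2)
  13 -> (1,2)
  14 -> (2,2)
  15 -> (3,2)
  16 -> (4,2)
  17 -> (5,2)
distinct pairs in image: 18 / 18 needed
  → bijection onto A×B; projections well-typed.

Answer: VALID PRODUCT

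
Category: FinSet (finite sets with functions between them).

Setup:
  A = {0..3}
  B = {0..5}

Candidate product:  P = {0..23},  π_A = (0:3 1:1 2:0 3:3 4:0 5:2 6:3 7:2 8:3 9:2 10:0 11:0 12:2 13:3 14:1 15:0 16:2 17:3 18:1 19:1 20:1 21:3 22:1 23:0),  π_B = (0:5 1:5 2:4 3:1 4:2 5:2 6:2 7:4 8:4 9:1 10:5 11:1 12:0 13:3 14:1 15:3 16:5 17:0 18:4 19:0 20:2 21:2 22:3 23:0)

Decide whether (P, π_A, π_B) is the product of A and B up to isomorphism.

|A|·|B| = 4·6 = 24;  |P| = 24
Check the pairing map k ↦ (π_A(k), π_B(k)):
  0 : (3,5)
  1 : (1,5)
  2 : (0,4)
  3 : (3,1)
  4 : (0,2)
  5 : (2,2)
  6 : (3,2)
  7 : (2,4)
  8 : (3,4)
  9 : (2,1)
  10 : (0,5)
  11 : (0,1)
  12 : (2,0)
  13 : (3,3)
  14 : (1,1)
  15 : (0,3)
  16 : (2,5)
  17 : (3,0)
  18 : (1,4)
  19 : (1,0)
  20 : (1,2)
  21 : (3,2)  ✗ repeats pair of k=6
  22 : (1,3)
  23 : (0,0)
distinct pairs in image: 23 / 24 needed
  → (3,2) hit at k=6 and k=21

Answer: NOT A VALID PRODUCT — duplicate pair at indices 21,6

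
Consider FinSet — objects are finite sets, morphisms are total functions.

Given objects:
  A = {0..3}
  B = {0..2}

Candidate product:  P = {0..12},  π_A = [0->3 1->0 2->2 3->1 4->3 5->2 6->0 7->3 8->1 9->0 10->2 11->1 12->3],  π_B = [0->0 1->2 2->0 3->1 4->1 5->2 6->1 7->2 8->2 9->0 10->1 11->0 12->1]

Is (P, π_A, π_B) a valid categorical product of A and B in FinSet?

|A|·|B| = 4·3 = 12;  |P| = 13
  → cardinalities differ; no bijection possible.

Answer: NOT A VALID PRODUCT — |P|=13 ≠ |A|·|B|=12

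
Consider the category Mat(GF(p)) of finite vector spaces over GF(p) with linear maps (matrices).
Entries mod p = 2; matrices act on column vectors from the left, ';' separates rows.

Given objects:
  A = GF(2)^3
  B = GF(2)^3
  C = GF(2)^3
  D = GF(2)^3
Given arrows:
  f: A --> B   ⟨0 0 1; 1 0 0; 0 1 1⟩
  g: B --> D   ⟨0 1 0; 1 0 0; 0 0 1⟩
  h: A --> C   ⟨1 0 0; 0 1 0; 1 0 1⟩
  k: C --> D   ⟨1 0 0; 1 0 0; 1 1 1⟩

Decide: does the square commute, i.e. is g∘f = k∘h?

Answer: DOES NOT COMMUTE

Derivation:
1) trace f;g:
  e0=[1,0,0] f-->[0,1,0] g-->[1,0,0]
  e1=[0,1,0] f-->[0,0,1] g-->[0,0,1]
  e2=[0,0,1] f-->[1,0,1] g-->[0,1,1]
  result₁ = ⟨1 0 0; 0 0 1; 0 1 1⟩
2) trace h;k:
  e0=[1,0,0] h-->[1,0,1] k-->[1,1,0]
  e1=[0,1,0] h-->[0,1,0] k-->[0,0,1]
  e2=[0,0,1] h-->[0,0,1] k-->[0,0,1]
  result₂ = ⟨1 0 0; 1 0 0; 0 1 1⟩
Equal? distinct morphisms ✗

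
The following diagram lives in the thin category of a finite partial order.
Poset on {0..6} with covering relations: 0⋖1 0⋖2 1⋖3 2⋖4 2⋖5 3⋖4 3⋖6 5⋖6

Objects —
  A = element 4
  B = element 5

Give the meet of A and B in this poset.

Answer: A∧B = 2

Work:
Lower bounds of A=4 and B=5: {0,2}
  0 <= 2
  2 <= 2
glb = 2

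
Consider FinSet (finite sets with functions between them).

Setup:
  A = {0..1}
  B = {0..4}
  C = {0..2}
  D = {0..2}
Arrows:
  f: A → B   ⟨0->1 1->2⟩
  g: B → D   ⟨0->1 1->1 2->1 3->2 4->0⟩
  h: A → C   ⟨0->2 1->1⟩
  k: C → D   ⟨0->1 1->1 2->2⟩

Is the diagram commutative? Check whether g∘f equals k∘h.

1) trace f;g:
  0 f→1 g→1
  1 f→2 g→1
  composite₁ = ⟨0->1 1->1⟩
2) trace h;k:
  0 h→2 k→2
  1 h→1 k→1
  composite₂ = ⟨0->2 1->1⟩
Equal? differ; not commutative

Answer: DOES NOT COMMUTE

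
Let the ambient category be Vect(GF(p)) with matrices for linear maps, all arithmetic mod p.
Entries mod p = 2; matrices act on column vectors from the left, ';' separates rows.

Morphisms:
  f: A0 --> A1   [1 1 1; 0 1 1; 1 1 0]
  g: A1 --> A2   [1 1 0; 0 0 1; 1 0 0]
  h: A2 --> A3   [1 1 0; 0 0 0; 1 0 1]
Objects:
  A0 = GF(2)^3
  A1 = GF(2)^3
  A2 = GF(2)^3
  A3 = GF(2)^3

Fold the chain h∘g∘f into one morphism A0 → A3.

Answer: [0 1 0; 0 0 0; 0 1 1]

Trace:
  e0=[1,0,0] f-->[1,0,1] g-->[1,1,1] h-->[0,0,0]
  e1=[0,1,0] f-->[1,1,1] g-->[0,1,1] h-->[1,0,1]
  e2=[0,0,1] f-->[1,1,0] g-->[0,0,1] h-->[0,0,1]
result: [0 1 0; 0 0 0; 0 1 1]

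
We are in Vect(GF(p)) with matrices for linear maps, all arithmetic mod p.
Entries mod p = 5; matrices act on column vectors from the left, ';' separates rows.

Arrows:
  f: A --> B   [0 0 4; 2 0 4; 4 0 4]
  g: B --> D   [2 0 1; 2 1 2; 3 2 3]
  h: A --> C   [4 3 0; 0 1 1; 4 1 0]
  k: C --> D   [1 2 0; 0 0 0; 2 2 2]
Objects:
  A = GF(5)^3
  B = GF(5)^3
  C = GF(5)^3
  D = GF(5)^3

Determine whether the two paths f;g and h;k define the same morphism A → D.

1) trace f;g:
  e0=[1,0,0] f-->[0,2,4] g-->[4,0,1]
  e1=[0,1,0] f-->[0,0,0] g-->[0,0,0]
  e2=[0,0,1] f-->[4,4,4] g-->[2,0,2]
  result₁ = [4 0 2; 0 0 0; 1 0 2]
2) trace h;k:
  e0=[1,0,0] h-->[4,0,4] k-->[4,0,1]
  e1=[0,1,0] h-->[3,1,1] k-->[0,0,0]
  e2=[0,0,1] h-->[0,1,0] k-->[2,0,2]
  result₂ = [4 0 2; 0 0 0; 1 0 2]
Equal? equal; square commutes

Answer: COMMUTES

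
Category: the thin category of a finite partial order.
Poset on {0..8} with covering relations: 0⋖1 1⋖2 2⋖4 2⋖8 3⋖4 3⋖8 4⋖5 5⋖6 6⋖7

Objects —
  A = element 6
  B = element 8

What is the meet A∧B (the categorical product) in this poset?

Answer: NO MEET EXISTS

Trace:
Lower bounds of A=6 and B=8: {0,1,2,3}
  maximal lower bounds 2 and 3 are incomparable: neither 2⊑3 nor 3⊑2
→ no greatest lower bound exists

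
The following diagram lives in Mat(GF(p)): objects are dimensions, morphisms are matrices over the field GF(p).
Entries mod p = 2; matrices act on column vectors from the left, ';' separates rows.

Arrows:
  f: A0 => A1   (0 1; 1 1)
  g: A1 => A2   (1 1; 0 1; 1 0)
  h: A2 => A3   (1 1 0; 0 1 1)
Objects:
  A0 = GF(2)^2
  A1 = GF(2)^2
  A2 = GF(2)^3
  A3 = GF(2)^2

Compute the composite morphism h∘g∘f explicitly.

Answer: (0 1; 1 0)

Trace:
  e0=[1,0] f=>[0,1] g=>[1,1,0] h=>[0,1]
  e1=[0,1] f=>[1,1] g=>[0,1,1] h=>[1,0]
result: (0 1; 1 0)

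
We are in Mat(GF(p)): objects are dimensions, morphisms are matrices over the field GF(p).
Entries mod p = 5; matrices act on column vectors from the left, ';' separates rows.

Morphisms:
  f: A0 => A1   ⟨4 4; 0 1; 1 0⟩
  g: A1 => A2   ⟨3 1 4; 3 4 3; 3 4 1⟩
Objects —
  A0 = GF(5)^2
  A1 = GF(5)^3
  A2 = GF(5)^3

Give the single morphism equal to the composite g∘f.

Answer: ⟨1 3; 0 1; 3 1⟩

Derivation:
  e0=⟨1,0⟩ f=>⟨4,0,1⟩ g=>⟨1,0,3⟩
  e1=⟨0,1⟩ f=>⟨4,1,0⟩ g=>⟨3,1,1⟩
result: ⟨1 3; 0 1; 3 1⟩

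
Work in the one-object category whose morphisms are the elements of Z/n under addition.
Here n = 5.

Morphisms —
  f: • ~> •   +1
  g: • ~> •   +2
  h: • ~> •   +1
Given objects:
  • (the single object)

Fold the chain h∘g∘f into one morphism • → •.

Answer: +4

Trace:
  0 +1≡1 +2≡3 +1≡4  (mod 5)
⟦path⟧: +4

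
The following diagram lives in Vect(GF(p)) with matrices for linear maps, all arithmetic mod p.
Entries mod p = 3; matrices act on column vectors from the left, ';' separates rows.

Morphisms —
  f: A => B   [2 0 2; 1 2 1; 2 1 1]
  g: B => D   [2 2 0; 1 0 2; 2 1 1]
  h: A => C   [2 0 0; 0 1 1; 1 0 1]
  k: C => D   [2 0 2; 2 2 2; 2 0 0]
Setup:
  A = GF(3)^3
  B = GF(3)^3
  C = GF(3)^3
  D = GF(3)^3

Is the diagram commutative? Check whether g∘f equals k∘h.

Answer: DOES NOT COMMUTE

Derivation:
1) trace f;g:
  e0=⟨1,0,0⟩ f=>⟨2,1,2⟩ g=>⟨0,0,1⟩
  e1=⟨0,1,0⟩ f=>⟨0,2,1⟩ g=>⟨1,2,0⟩
  e2=⟨0,0,1⟩ f=>⟨2,1,1⟩ g=>⟨0,1,0⟩
  ⟦path⟧₁ = [0 1 0; 0 2 1; 1 0 0]
2) trace h;k:
  e0=⟨1,0,0⟩ h=>⟨2,0,1⟩ k=>⟨0,0,1⟩
  e1=⟨0,1,0⟩ h=>⟨0,1,0⟩ k=>⟨0,2,0⟩
  e2=⟨0,0,1⟩ h=>⟨0,1,1⟩ k=>⟨2,1,0⟩
  ⟦path⟧₂ = [0 0 2; 0 2 1; 1 0 0]
Equal? differ; not commutative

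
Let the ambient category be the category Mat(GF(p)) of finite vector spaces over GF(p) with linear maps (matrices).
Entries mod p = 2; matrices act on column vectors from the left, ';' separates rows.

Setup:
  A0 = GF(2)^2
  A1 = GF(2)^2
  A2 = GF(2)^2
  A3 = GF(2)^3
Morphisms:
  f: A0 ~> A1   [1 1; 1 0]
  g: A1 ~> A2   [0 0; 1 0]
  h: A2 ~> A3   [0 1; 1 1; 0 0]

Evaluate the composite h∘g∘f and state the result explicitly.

Answer: [1 1; 1 1; 0 0]

Trace:
  e0=⟨1,0⟩ f~>⟨1,1⟩ g~>⟨0,1⟩ h~>⟨1,1,0⟩
  e1=⟨0,1⟩ f~>⟨1,0⟩ g~>⟨0,1⟩ h~>⟨1,1,0⟩
composite: [1 1; 1 1; 0 0]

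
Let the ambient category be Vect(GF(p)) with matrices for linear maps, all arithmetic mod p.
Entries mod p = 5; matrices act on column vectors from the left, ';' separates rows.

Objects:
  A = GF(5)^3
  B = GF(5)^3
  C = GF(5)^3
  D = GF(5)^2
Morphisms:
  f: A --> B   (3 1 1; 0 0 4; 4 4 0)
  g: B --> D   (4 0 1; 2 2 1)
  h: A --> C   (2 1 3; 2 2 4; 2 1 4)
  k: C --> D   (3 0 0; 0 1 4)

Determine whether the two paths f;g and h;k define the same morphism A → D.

Answer: COMMUTES

Work:
1) trace f;g:
  e0=⟨1,0,0⟩ f-->⟨3,0,4⟩ g-->⟨1,0⟩
  e1=⟨0,1,0⟩ f-->⟨1,0,4⟩ g-->⟨3,1⟩
  e2=⟨0,0,1⟩ f-->⟨1,4,0⟩ g-->⟨4,0⟩
  result₁ = (1 3 4; 0 1 0)
2) trace h;k:
  e0=⟨1,0,0⟩ h-->⟨2,2,2⟩ k-->⟨1,0⟩
  e1=⟨0,1,0⟩ h-->⟨1,2,1⟩ k-->⟨3,1⟩
  e2=⟨0,0,1⟩ h-->⟨3,4,4⟩ k-->⟨4,0⟩
  result₂ = (1 3 4; 0 1 0)
Equal? same morphism ✓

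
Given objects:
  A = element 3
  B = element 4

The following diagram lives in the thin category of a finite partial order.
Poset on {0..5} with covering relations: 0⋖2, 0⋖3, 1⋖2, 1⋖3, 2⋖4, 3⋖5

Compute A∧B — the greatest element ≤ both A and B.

Common predecessors of 3,4: {0,1}
  maximal lower bounds 0 and 1 are incomparable: neither 0<=1 nor 1<=0
→ no greatest lower bound exists

Answer: NO MEET EXISTS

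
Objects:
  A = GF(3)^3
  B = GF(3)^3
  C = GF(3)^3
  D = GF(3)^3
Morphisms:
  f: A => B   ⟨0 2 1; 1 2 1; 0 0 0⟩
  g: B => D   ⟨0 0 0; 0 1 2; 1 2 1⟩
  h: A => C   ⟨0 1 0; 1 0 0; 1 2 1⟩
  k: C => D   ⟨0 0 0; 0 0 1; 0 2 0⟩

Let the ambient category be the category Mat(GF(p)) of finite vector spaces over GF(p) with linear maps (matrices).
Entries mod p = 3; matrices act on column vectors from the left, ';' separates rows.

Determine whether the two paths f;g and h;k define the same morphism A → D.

Along f;g (path 1):
  e0=⟨1,0,0⟩ f=>⟨0,1,0⟩ g=>⟨0,1,2⟩
  e1=⟨0,1,0⟩ f=>⟨2,2,0⟩ g=>⟨0,2,0⟩
  e2=⟨0,0,1⟩ f=>⟨1,1,0⟩ g=>⟨0,1,0⟩
  ⟦path⟧₁ = ⟨0 0 0; 1 2 1; 2 0 0⟩
Along h;k (path 2):
  e0=⟨1,0,0⟩ h=>⟨0,1,1⟩ k=>⟨0,1,2⟩
  e1=⟨0,1,0⟩ h=>⟨1,0,2⟩ k=>⟨0,2,0⟩
  e2=⟨0,0,1⟩ h=>⟨0,0,1⟩ k=>⟨0,1,0⟩
  ⟦path⟧₂ = ⟨0 0 0; 1 2 1; 2 0 0⟩
Equal? same morphism ✓

Answer: COMMUTES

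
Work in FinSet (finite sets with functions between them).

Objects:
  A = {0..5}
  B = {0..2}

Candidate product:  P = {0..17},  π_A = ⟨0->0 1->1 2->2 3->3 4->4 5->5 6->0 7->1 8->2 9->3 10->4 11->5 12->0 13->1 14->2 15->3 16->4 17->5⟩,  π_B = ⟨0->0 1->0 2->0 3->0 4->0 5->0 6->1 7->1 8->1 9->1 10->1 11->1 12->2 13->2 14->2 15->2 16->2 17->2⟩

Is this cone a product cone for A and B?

Answer: VALID PRODUCT

Work:
|A|·|B| = 6·3 = 18;  |P| = 18
Check the pairing map k ↦ (π_A(k), π_B(k)):
  0 -> (0,0)
  1 -> (1,0)
  2 -> (2,0)
  3 -> (3,0)
  4 -> (4,0)
  5 -> (5,0)
  6 -> (0,1)
  7 -> (1,1)
  8 -> (2,1)
  9 -> (3,1)
  10 -> (4,1)
  11 -> (5,1)
  12 -> (0,2)
  13 -> (1,2)
  14 -> (2,2)
  15 -> (3,2)
  16 -> (4,2)
  17 -> (5,2)
distinct pairs in image: 18 / 18 needed
  → bijection onto A×B; projections well-typed.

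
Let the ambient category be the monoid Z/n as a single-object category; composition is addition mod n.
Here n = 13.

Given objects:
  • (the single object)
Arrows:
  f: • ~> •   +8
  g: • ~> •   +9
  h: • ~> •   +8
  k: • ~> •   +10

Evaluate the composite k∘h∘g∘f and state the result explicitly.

  0 +8≡8 +9≡4 +8≡12 +10≡9  (mod 13)
⟦path⟧: +9

Answer: +9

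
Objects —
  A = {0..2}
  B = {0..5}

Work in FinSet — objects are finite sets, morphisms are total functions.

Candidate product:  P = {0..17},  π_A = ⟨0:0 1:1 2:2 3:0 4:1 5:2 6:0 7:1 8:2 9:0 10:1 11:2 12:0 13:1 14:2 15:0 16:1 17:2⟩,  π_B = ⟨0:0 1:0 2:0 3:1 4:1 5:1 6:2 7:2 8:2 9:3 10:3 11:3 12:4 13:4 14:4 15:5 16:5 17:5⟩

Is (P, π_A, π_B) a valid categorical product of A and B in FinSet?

Answer: VALID PRODUCT

Trace:
|A|·|B| = 3·6 = 18;  |P| = 18
Check the pairing map k ↦ (π_A(k), π_B(k)):
  0 : (0,0)
  1 : (1,0)
  2 : (2,0)
  3 : (0,1)
  4 : (1,1)
  5 : (2,1)
  6 : (0,2)
  7 : (1,2)
  8 : (2,2)
  9 : (0,3)
  10 : (1,3)
  11 : (2,3)
  12 : (0,4)
  13 : (1,4)
  14 : (2,4)
  15 : (0,5)
  16 : (1,5)
  17 : (2,5)
distinct pairs in image: 18 / 18 needed
  → bijection onto A×B; projections well-typed.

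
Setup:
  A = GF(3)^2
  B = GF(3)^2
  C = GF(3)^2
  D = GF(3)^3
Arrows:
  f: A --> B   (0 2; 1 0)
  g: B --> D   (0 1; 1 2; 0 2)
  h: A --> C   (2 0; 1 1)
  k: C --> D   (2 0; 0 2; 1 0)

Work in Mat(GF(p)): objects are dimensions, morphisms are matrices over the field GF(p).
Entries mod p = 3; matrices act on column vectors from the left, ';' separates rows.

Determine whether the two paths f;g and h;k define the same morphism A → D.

Along f;g (path 1):
  e0=⟨1,0⟩ f-->⟨0,1⟩ g-->⟨1,2,2⟩
  e1=⟨0,1⟩ f-->⟨2,0⟩ g-->⟨0,2,0⟩
  ⟦path⟧₁ = (1 0; 2 2; 2 0)
Along h;k (path 2):
  e0=⟨1,0⟩ h-->⟨2,1⟩ k-->⟨1,2,2⟩
  e1=⟨0,1⟩ h-->⟨0,1⟩ k-->⟨0,2,0⟩
  ⟦path⟧₂ = (1 0; 2 2; 2 0)
Equal? YES — commutes

Answer: COMMUTES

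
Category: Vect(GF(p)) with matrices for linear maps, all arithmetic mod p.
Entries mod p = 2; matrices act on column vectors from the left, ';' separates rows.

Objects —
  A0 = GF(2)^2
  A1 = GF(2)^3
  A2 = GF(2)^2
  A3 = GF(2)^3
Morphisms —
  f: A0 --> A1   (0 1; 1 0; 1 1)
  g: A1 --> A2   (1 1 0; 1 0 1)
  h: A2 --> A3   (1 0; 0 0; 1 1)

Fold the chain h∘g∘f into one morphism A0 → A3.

Answer: (1 1; 0 0; 0 1)

Derivation:
  e0=(1,0) f-->(0,1,1) g-->(1,1) h-->(1,0,0)
  e1=(0,1) f-->(1,0,1) g-->(1,0) h-->(1,0,1)
result: (1 1; 0 0; 0 1)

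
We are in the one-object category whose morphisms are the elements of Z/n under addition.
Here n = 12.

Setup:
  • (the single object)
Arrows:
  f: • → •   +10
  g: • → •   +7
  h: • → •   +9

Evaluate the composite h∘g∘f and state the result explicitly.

  0 +10≡10 +7≡5 +9≡2  (mod 12)
⟦path⟧: +2

Answer: +2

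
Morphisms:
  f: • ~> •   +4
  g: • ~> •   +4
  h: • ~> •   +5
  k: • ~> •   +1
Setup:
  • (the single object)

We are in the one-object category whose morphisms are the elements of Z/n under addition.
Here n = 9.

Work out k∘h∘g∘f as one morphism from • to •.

  0 +4≡4 +4≡8 +5≡4 +1≡5  (mod 9)
⟦path⟧: +5

Answer: +5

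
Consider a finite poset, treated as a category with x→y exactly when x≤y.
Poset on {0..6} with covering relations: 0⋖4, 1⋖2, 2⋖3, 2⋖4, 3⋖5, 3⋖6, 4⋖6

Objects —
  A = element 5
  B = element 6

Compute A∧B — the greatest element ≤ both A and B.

Answer: A∧B = 3

Trace:
Lower bounds of A=5 and B=6: {1,2,3}
  1 <= 3
  2 <= 3
  3 <= 3
glb = 3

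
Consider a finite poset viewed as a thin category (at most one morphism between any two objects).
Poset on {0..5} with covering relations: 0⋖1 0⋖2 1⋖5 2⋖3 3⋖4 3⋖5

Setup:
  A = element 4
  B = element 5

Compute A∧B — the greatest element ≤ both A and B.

Common predecessors of 4,5: {0,2,3}
  0 ⊑ 3
  2 ⊑ 3
  3 ⊑ 3
glb = 3

Answer: A∧B = 3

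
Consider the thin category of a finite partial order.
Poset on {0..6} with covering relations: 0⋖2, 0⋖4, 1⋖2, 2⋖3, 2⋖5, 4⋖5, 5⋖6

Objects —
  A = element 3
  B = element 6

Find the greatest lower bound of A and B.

Answer: A∧B = 2

Derivation:
{x : x≤A ∧ x≤B} = {0,1,2}  (A=3, B=6)
  0 ≤ 2
  1 ≤ 2
  2 ≤ 2
glb = 2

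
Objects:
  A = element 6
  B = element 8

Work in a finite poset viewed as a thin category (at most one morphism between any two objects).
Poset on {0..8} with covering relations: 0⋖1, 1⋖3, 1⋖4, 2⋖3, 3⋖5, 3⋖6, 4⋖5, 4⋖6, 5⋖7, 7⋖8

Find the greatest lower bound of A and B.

Answer: NO MEET EXISTS

Trace:
Common predecessors of 6,8: {0,1,2,3,4}
  maximal lower bounds 3 and 4 are incomparable: neither 3⊑4 nor 4⊑3
→ no greatest lower bound exists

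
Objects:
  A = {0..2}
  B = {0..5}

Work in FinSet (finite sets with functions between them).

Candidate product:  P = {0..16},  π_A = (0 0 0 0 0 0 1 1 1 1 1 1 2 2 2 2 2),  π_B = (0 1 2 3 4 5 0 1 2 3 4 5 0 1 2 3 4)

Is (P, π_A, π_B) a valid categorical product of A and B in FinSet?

|A|·|B| = 3·6 = 18;  |P| = 17
  → cardinalities differ; no bijection possible.

Answer: NOT A VALID PRODUCT — |P|=17 ≠ |A|·|B|=18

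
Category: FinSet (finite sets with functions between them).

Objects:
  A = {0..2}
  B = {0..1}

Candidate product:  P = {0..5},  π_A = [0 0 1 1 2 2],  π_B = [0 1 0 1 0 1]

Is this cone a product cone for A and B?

Answer: VALID PRODUCT

Work:
|A|·|B| = 3·2 = 6;  |P| = 6
Check the pairing map k ↦ (π_A(k), π_B(k)):
  0 : (0,0)
  1 : (0,1)
  2 : (1,0)
  3 : (1,1)
  4 : (2,0)
  5 : (2,1)
distinct pairs in image: 6 / 6 needed
  → bijection onto A×B; projections well-typed.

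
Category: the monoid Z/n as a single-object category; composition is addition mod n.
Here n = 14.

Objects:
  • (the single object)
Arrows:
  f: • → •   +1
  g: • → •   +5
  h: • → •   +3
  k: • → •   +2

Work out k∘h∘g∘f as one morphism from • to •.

Answer: +11

Trace:
  0 +1≡1 +5≡6 +3≡9 +2≡11  (mod 14)
composite: +11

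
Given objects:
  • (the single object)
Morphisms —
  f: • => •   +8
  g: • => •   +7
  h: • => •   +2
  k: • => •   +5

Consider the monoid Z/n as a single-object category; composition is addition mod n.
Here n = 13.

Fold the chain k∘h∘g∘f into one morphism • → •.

  0 +8≡8 +7≡2 +2≡4 +5≡9  (mod 13)
⟦path⟧: +9

Answer: +9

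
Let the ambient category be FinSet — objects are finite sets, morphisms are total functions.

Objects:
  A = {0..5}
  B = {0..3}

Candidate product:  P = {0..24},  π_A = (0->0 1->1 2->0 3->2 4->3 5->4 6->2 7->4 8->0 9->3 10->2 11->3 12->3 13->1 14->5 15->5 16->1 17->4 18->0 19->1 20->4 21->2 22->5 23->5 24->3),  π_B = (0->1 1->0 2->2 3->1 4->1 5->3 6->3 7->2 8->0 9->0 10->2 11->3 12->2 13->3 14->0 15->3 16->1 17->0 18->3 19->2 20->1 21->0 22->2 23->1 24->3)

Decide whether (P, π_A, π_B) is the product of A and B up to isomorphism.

|A|·|B| = 6·4 = 24;  |P| = 25
  → cardinalities differ; no bijection possible.

Answer: NOT A VALID PRODUCT — |P|=25 ≠ |A|·|B|=24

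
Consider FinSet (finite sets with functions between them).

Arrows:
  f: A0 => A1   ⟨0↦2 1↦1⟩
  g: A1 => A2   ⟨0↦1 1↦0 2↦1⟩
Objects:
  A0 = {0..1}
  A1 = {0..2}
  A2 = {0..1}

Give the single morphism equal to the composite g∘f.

Answer: ⟨0↦1 1↦0⟩

Trace:
  0 f=>2 g=>1
  1 f=>1 g=>0
⟦path⟧: ⟨0↦1 1↦0⟩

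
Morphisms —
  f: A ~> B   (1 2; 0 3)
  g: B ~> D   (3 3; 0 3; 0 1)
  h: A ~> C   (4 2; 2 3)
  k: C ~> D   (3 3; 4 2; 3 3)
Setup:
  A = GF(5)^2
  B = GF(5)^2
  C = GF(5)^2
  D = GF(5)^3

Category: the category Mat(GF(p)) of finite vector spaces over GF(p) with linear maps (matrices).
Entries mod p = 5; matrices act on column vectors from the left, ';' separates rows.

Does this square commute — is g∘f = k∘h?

Answer: DOES NOT COMMUTE

Work:
Path 1 = f;g:
  e0=⟨1,0⟩ f~>⟨1,0⟩ g~>⟨3,0,0⟩
  e1=⟨0,1⟩ f~>⟨2,3⟩ g~>⟨0,4,3⟩
  result₁ = (3 0; 0 4; 0 3)
Path 2 = h;k:
  e0=⟨1,0⟩ h~>⟨4,2⟩ k~>⟨3,0,3⟩
  e1=⟨0,1⟩ h~>⟨2,3⟩ k~>⟨0,4,0⟩
  result₂ = (3 0; 0 4; 3 0)
Equal? NO — does not commute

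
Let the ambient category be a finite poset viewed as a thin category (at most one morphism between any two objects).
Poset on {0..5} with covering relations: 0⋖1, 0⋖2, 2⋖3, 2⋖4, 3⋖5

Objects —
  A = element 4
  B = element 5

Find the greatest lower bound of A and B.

Lower bounds of A=4 and B=5: {0,2}
  0 ≤ 2
  2 ≤ 2
glb = 2

Answer: A∧B = 2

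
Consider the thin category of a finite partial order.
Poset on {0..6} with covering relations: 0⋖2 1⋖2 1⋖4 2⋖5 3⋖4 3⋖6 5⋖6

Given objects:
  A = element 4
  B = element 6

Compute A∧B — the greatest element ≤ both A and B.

Answer: NO MEET EXISTS

Trace:
{x : x≤A ∧ x≤B} = {1,3}  (A=4, B=6)
  maximal lower bounds 1 and 3 are incomparable: neither 1≤3 nor 3≤1
→ no greatest lower bound exists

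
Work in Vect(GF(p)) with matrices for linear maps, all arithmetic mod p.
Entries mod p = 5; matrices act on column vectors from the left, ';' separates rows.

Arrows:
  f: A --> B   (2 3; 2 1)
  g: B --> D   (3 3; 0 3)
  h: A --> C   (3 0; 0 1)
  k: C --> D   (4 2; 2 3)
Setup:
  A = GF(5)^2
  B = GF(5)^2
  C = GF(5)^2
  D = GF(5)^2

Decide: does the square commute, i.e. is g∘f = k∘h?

Along f;g (path 1):
  e0=(1,0) f-->(2,2) g-->(2,1)
  e1=(0,1) f-->(3,1) g-->(2,3)
  result₁ = (2 2; 1 3)
Along h;k (path 2):
  e0=(1,0) h-->(3,0) k-->(2,1)
  e1=(0,1) h-->(0,1) k-->(2,3)
  result₂ = (2 2; 1 3)
Equal? equal; square commutes

Answer: COMMUTES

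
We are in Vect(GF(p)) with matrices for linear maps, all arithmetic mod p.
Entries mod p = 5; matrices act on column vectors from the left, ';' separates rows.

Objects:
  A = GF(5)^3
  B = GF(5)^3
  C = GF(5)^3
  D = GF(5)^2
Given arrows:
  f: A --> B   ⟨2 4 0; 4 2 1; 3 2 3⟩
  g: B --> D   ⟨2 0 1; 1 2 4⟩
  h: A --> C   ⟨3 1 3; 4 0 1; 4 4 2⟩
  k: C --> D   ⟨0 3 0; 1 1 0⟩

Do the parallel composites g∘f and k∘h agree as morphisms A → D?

Answer: COMMUTES

Work:
Path 1 = f;g:
  e0=⟨1,0,0⟩ f-->⟨2,4,3⟩ g-->⟨2,2⟩
  e1=⟨0,1,0⟩ f-->⟨4,2,2⟩ g-->⟨0,1⟩
  e2=⟨0,0,1⟩ f-->⟨0,1,3⟩ g-->⟨3,4⟩
  ⟦path⟧₁ = ⟨2 0 3; 2 1 4⟩
Path 2 = h;k:
  e0=⟨1,0,0⟩ h-->⟨3,4,4⟩ k-->⟨2,2⟩
  e1=⟨0,1,0⟩ h-->⟨1,0,4⟩ k-->⟨0,1⟩
  e2=⟨0,0,1⟩ h-->⟨3,1,2⟩ k-->⟨3,4⟩
  ⟦path⟧₂ = ⟨2 0 3; 2 1 4⟩
Equal? YES — commutes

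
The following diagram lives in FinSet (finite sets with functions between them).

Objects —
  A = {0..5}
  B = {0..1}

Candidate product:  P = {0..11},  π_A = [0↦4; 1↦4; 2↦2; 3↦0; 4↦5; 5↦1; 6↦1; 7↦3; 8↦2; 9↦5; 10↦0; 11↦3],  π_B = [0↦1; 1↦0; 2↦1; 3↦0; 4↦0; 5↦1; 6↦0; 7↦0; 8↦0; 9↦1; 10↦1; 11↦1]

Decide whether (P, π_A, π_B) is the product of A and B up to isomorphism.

|A|·|B| = 6·2 = 12;  |P| = 12
Check the pairing map k ↦ (π_A(k), π_B(k)):
  0 ↦ (4,1)
  1 ↦ (4,0)
  2 ↦ (2,1)
  3 ↦ (0,0)
  4 ↦ (5,0)
  5 ↦ (1,1)
  6 ↦ (1,0)
  7 ↦ (3,0)
  8 ↦ (2,0)
  9 ↦ (5,1)
  10 ↦ (0,1)
  11 ↦ (3,1)
distinct pairs in image: 12 / 12 needed
  → bijection onto A×B; projections well-typed.

Answer: VALID PRODUCT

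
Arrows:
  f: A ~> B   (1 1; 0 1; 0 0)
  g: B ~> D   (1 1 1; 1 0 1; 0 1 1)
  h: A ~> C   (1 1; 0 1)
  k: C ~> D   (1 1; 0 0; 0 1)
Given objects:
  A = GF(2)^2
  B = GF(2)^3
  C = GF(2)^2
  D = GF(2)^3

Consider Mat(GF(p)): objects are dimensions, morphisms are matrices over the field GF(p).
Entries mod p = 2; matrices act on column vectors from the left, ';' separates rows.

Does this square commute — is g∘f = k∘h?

Path 1 = f;g:
  e0=[1,0] f~>[1,0,0] g~>[1,1,0]
  e1=[0,1] f~>[1,1,0] g~>[0,1,1]
  result₁ = (1 0; 1 1; 0 1)
Path 2 = h;k:
  e0=[1,0] h~>[1,0] k~>[1,0,0]
  e1=[0,1] h~>[1,1] k~>[0,0,1]
  result₂ = (1 0; 0 0; 0 1)
Equal? differ; not commutative

Answer: DOES NOT COMMUTE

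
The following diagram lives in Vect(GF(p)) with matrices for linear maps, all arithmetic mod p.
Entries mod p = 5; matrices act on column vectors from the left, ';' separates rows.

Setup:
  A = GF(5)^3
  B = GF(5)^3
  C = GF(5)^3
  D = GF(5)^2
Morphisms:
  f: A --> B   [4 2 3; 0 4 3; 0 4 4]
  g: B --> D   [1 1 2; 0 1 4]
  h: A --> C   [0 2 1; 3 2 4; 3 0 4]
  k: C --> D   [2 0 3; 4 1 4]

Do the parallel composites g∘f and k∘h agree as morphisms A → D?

Answer: COMMUTES

Work:
Along f;g (path 1):
  e0=[1,0,0] f-->[4,0,0] g-->[4,0]
  e1=[0,1,0] f-->[2,4,4] g-->[4,0]
  e2=[0,0,1] f-->[3,3,4] g-->[4,4]
  result₁ = [4 4 4; 0 0 4]
Along h;k (path 2):
  e0=[1,0,0] h-->[0,3,3] k-->[4,0]
  e1=[0,1,0] h-->[2,2,0] k-->[4,0]
  e2=[0,0,1] h-->[1,4,4] k-->[4,4]
  result₂ = [4 4 4; 0 0 4]
Equal? equal; square commutes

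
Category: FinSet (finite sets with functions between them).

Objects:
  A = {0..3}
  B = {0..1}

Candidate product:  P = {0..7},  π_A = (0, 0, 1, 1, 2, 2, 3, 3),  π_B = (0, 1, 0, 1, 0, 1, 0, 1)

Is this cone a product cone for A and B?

Answer: VALID PRODUCT

Trace:
|A|·|B| = 4·2 = 8;  |P| = 8
Check the pairing map k ↦ (π_A(k), π_B(k)):
  0 ↦ (0,0)
  1 ↦ (0,1)
  2 ↦ (1,0)
  3 ↦ (1,1)
  4 ↦ (2,0)
  5 ↦ (2,1)
  6 ↦ (3,0)
  7 ↦ (3,1)
distinct pairs in image: 8 / 8 needed
  → bijection onto A×B; projections well-typed.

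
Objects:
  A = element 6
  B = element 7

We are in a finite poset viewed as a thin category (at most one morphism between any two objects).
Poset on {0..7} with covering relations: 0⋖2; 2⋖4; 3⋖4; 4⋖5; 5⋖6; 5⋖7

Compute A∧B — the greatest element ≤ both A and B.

Answer: A∧B = 5

Derivation:
Common predecessors of 6,7: {0,2,3,4,5}
  0 ⊑ 5
  2 ⊑ 5
  3 ⊑ 5
  4 ⊑ 5
  5 ⊑ 5
glb = 5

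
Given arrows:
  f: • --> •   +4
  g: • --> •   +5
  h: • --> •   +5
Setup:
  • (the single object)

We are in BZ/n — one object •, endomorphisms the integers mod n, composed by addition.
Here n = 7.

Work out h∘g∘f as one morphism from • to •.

  0 +4≡4 +5≡2 +5≡0  (mod 7)
result: +0

Answer: +0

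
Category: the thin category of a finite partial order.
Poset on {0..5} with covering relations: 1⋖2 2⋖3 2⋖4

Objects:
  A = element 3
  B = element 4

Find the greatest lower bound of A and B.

Lower bounds of A=3 and B=4: {1,2}
  1 ≤ 2
  2 ≤ 2
glb = 2

Answer: A∧B = 2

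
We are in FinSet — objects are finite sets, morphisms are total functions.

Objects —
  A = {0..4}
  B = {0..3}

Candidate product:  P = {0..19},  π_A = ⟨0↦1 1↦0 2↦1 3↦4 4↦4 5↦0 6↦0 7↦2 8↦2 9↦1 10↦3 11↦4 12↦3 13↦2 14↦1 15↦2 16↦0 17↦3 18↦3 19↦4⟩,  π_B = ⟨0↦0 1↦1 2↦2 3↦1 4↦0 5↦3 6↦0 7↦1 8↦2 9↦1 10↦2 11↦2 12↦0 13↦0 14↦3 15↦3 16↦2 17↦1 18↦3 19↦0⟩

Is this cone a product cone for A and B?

|A|·|B| = 5·4 = 20;  |P| = 20
Check the pairing map k ↦ (π_A(k), π_B(k)):
  0 ↦ (1,0)
  1 ↦ (0,1)
  2 ↦ (1,2)
  3 ↦ (4,1)
  4 ↦ (4,0)
  5 ↦ (0,3)
  6 ↦ (0,0)
  7 ↦ (2,1)
  8 ↦ (2,2)
  9 ↦ (1,1)
  10 ↦ (3,2)
  11 ↦ (4,2)
  12 ↦ (3,0)
  13 ↦ (2,0)
  14 ↦ (1,3)
  15 ↦ (2,3)
  16 ↦ (0,2)
  17 ↦ (3,1)
  18 ↦ (3,3)
  19 ↦ (4,0)  ✗ repeats pair of k=4
distinct pairs in image: 19 / 20 needed
  → (4,0) hit at k=4 and k=19

Answer: NOT A VALID PRODUCT — duplicate pair at indices 4,19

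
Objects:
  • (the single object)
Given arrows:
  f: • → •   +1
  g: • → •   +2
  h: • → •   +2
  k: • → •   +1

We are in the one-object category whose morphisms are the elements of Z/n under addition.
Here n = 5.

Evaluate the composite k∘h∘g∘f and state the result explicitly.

Answer: +1

Work:
  0 +1≡1 +2≡3 +2≡0 +1≡1  (mod 5)
composite: +1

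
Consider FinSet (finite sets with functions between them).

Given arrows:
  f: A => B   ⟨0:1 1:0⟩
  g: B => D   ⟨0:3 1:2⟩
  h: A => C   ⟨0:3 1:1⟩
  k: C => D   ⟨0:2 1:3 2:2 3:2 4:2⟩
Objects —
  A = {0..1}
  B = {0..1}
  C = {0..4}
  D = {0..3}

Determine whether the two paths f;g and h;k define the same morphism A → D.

Path 1 = f;g:
  0 f=>1 g=>2
  1 f=>0 g=>3
  composite₁ = ⟨0:2 1:3⟩
Path 2 = h;k:
  0 h=>3 k=>2
  1 h=>1 k=>3
  composite₂ = ⟨0:2 1:3⟩
Equal? same morphism ✓

Answer: COMMUTES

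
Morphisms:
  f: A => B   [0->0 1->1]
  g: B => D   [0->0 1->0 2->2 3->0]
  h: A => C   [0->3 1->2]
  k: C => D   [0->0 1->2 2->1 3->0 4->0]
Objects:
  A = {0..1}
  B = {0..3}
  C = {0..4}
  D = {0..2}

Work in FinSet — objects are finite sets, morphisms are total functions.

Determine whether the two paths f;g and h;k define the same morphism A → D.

1) trace f;g:
  0 f=>0 g=>0
  1 f=>1 g=>0
  ⟦path⟧₁ = [0->0 1->0]
2) trace h;k:
  0 h=>3 k=>0
  1 h=>2 k=>1
  ⟦path⟧₂ = [0->0 1->1]
Equal? distinct morphisms ✗

Answer: DOES NOT COMMUTE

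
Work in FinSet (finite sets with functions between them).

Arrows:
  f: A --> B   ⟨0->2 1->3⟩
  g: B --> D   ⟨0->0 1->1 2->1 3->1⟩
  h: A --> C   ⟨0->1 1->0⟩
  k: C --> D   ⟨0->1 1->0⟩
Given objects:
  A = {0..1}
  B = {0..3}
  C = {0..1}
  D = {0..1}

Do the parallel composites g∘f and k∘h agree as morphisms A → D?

Path 1 = f;g:
  0 f-->2 g-->1
  1 f-->3 g-->1
  ⟦path⟧₁ = ⟨0->1 1->1⟩
Path 2 = h;k:
  0 h-->1 k-->0
  1 h-->0 k-->1
  ⟦path⟧₂ = ⟨0->0 1->1⟩
Equal? NO — does not commute

Answer: DOES NOT COMMUTE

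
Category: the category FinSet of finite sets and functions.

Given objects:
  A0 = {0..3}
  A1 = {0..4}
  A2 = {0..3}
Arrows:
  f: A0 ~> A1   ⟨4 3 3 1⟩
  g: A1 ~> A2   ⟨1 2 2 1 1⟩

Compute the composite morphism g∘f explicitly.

  0 f~>4 g~>1
  1 f~>3 g~>1
  2 f~>3 g~>1
  3 f~>1 g~>2
result: ⟨1 1 1 2⟩

Answer: ⟨1 1 1 2⟩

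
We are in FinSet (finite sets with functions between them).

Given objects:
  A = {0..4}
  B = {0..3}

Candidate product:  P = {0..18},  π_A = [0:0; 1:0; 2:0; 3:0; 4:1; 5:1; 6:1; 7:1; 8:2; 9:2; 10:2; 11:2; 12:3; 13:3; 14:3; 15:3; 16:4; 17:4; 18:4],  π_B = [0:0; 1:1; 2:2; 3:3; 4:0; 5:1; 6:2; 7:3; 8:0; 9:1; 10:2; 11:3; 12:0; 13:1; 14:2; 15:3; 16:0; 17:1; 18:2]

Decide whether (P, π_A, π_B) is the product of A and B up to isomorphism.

|A|·|B| = 5·4 = 20;  |P| = 19
  → cardinalities differ; no bijection possible.

Answer: NOT A VALID PRODUCT — |P|=19 ≠ |A|·|B|=20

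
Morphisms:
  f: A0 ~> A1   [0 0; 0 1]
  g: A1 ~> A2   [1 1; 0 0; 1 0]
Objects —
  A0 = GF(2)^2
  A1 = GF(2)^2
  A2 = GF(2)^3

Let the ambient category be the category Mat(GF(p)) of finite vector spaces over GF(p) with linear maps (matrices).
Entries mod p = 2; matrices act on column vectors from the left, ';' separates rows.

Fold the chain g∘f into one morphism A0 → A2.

  e0=[1,0] f~>[0,0] g~>[0,0,0]
  e1=[0,1] f~>[0,1] g~>[1,0,0]
⟦path⟧: [0 1; 0 0; 0 0]

Answer: [0 1; 0 0; 0 0]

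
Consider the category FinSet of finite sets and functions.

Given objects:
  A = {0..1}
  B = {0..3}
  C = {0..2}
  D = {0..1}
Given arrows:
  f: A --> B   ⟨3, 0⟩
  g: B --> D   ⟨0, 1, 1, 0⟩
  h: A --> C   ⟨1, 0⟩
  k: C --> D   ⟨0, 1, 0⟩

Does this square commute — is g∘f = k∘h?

Answer: DOES NOT COMMUTE

Work:
Path 1 = f;g:
  0 f-->3 g-->0
  1 f-->0 g-->0
  ⟦path⟧₁ = ⟨0, 0⟩
Path 2 = h;k:
  0 h-->1 k-->1
  1 h-->0 k-->0
  ⟦path⟧₂ = ⟨1, 0⟩
Equal? NO — does not commute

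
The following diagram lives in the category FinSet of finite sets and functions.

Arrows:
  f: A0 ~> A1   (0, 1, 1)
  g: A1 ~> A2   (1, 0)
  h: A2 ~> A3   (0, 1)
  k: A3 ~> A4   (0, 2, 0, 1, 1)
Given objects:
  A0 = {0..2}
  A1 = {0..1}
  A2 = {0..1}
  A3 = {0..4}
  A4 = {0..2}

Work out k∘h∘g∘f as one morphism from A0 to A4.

Answer: (2, 0, 0)

Trace:
  0 f~>0 g~>1 h~>1 k~>2
  1 f~>1 g~>0 h~>0 k~>0
  2 f~>1 g~>0 h~>0 k~>0
⟦path⟧: (2, 0, 0)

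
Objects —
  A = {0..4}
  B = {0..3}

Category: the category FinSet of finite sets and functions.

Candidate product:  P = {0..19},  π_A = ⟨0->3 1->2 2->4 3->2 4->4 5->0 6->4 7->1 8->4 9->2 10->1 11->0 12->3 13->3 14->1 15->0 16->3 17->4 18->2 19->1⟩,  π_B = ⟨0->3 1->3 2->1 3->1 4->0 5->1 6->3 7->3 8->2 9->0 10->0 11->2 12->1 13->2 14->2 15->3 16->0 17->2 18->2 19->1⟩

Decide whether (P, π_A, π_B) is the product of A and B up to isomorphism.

|A|·|B| = 5·4 = 20;  |P| = 20
Check the pairing map k ↦ (π_A(k), π_B(k)):
  0 -> (3,3)
  1 -> (2,3)
  2 -> (4,1)
  3 -> (2,1)
  4 -> (4,0)
  5 -> (0,1)
  6 -> (4,3)
  7 -> (1,3)
  8 -> (4,2)
  9 -> (2,0)
  10 -> (1,0)
  11 -> (0,2)
  12 -> (3,1)
  13 -> (3,2)
  14 -> (1,2)
  15 -> (0,3)
  16 -> (3,0)
  17 -> (4,2)  ✗ repeats pair of k=8
  18 -> (2,2)
  19 -> (1,1)
distinct pairs in image: 19 / 20 needed
  → (4,2) hit at k=8 and k=17

Answer: NOT A VALID PRODUCT — duplicate pair at indices 17,8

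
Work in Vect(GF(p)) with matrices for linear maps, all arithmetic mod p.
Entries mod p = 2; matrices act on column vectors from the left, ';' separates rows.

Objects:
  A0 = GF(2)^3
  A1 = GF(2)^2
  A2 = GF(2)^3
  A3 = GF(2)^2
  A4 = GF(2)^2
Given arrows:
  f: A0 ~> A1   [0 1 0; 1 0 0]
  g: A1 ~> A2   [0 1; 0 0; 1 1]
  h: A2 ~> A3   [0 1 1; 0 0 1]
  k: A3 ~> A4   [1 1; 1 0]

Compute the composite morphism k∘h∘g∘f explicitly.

  e0=[1,0,0] f~>[0,1] g~>[1,0,1] h~>[1,1] k~>[0,1]
  e1=[0,1,0] f~>[1,0] g~>[0,0,1] h~>[1,1] k~>[0,1]
  e2=[0,0,1] f~>[0,0] g~>[0,0,0] h~>[0,0] k~>[0,0]
⟦path⟧: [0 0 0; 1 1 0]

Answer: [0 0 0; 1 1 0]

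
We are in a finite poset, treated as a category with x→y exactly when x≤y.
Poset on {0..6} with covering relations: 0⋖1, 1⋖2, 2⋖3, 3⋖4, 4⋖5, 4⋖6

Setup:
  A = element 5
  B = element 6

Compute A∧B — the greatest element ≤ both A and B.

Answer: A∧B = 4

Derivation:
Common predecessors of 5,6: {0,1,2,3,4}
  0 ⊑ 4
  1 ⊑ 4
  2 ⊑ 4
  3 ⊑ 4
  4 ⊑ 4
glb = 4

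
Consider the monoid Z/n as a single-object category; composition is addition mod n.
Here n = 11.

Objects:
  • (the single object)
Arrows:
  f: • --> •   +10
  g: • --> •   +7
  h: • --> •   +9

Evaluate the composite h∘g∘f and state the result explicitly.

Answer: +4

Trace:
  0 +10≡10 +7≡6 +9≡4  (mod 11)
⟦path⟧: +4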